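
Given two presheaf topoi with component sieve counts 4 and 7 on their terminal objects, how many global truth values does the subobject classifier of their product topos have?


In a product of presheaf topoi E_1 x E_2, the subobject classifier
is Omega = Omega_1 x Omega_2 (componentwise), so
|Omega(top)| = |Omega_1(top_1)| * |Omega_2(top_2)|.
= 4 * 7 = 28.

28


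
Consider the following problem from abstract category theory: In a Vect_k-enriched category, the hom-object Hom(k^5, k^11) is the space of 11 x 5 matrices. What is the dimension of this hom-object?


In Vect-enriched categories, Hom(k^n, k^m) is the space of m x n matrices.
dim(Hom(k^5, k^11)) = 11 * 5 = 55

55


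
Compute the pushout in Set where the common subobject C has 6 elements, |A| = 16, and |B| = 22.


The pushout A +_C B identifies the images of C in A and B.
|A +_C B| = |A| + |B| - |C| (for injections).
= 16 + 22 - 6 = 32

32


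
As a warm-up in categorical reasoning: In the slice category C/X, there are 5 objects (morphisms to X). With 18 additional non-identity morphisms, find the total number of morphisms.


In the slice category C/X, objects are morphisms to X.
Identity morphisms: 5 (one per object of C/X).
Non-identity morphisms: 18.
Total = 5 + 18 = 23

23


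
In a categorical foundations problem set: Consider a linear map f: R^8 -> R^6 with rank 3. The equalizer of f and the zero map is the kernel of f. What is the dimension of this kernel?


The equalizer of f and the zero map is ker(f).
By the rank-nullity theorem: dim(ker(f)) = dim(domain) - rank(f).
dim(ker(f)) = 8 - 3 = 5

5


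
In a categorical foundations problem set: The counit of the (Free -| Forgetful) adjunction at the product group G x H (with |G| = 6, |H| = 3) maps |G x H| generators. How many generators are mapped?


The counit epsilon_K: F(U(K)) -> K of the Free-Forgetful adjunction
maps |K| generators of F(U(K)) into K. For K = G x H (the product group),
|G x H| = |G| * |H|.
Total generators mapped = 6 * 3 = 18.

18


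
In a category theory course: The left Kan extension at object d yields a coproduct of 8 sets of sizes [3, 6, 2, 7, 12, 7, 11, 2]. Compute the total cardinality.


Pointwise, the left Kan extension (Lan_F H)(d) is the colimit, indexed
by the comma category (F downarrow d), of H composed with the
projection (F downarrow d) -> C. Here that colimit is given
as a coproduct (disjoint union) of sets, so its cardinality is the
sum of the sizes of the summands.
Coproduct of sets with sizes: 3 + 6 + 2 + 7 + 12 + 7 + 11 + 2
= 50

50


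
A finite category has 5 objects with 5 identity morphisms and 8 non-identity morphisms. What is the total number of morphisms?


Each object has an identity morphism, giving 5 identities.
Adding the 8 non-identity morphisms:
Total = 5 + 8 = 13

13


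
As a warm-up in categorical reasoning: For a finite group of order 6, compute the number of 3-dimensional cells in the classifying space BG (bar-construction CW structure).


In the bar-construction CW model of BG, the n-cells are indexed by
n-tuples [g_1|...|g_n] of non-identity elements of G (degenerate
simplices with some g_i = e do not contribute cells), so there are
(|G| - 1)^n n-cells.
For dim = 3 with |G| = 6:
cells = (6 - 1)^3 = 5^3 = 125

125


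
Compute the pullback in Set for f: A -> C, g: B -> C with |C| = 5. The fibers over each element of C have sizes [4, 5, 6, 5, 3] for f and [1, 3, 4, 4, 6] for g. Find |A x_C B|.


The pullback A x_C B consists of pairs (a, b) with f(a) = g(b).
For each element c in C, the fiber product has |f^-1(c)| * |g^-1(c)| elements.
Summing over C: 4 * 1 + 5 * 3 + 6 * 4 + 5 * 4 + 3 * 6
= 4 + 15 + 24 + 20 + 18 = 81

81


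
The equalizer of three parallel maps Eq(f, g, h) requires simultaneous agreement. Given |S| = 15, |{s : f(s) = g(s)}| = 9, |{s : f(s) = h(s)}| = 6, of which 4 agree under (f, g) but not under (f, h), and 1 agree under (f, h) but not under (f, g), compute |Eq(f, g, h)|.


Eq(f, g, h) is the triple-agreement set: points in S where all three
maps take the same value. Using inclusion-exclusion on the pairwise data:
Pair (f, g) agrees on 9 points; pair (f, h) on 6 points.
Points agreeing under (f, g) but not (f, h) = 4; under (f, h) but not (f, g) = 1.
Triple-agreement = agreement-in-(f, g) minus points that agree under (f, g) but not (f, h):
|Eq(f, g, h)| = 9 - 4 = 5
(cross-check via (f, h): 6 - 1 = 5.)

5


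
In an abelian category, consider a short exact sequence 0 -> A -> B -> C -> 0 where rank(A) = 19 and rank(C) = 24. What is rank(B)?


For a short exact sequence 0 -> A -> B -> C -> 0,
rank is additive: rank(B) = rank(A) + rank(C).
rank(B) = 19 + 24 = 43

43


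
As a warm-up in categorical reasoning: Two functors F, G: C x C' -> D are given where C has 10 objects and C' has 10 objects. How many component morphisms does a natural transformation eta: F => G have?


A natural transformation eta: F => G assigns one component morphism per
object of the domain category.
The domain is the product category C x C', so
|Ob(C x C')| = |Ob(C)| * |Ob(C')| = 10 * 10 = 100.
Therefore eta has 100 component morphisms.

100


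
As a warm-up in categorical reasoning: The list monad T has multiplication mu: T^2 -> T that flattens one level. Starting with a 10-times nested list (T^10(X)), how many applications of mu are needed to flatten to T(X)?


Each application of mu: T^2 -> T removes one layer of nesting.
Starting at depth 10 (i.e., T^10(X)), we need to reach T(X).
Number of mu applications = 10 - 1 = 9

9


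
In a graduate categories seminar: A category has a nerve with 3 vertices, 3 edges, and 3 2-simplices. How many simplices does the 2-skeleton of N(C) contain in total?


The 2-skeleton of the nerve N(C) consists of simplices in dimensions 0, 1, 2:
  |N(C)_0| = 3 (objects)
  |N(C)_1| = 3 (morphisms)
  |N(C)_2| = 3 (composable pairs)
Total = 3 + 3 + 3 = 9

9


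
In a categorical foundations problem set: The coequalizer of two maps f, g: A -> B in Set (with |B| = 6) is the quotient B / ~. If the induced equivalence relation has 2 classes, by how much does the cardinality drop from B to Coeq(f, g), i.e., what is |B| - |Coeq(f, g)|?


The coequalizer Coeq(f, g) = B / ~ has one element per equivalence class.
|B| = 6, |Coeq(f, g)| = 2.
|B| - |Coeq(f, g)| = 6 - 2 = 4.

4


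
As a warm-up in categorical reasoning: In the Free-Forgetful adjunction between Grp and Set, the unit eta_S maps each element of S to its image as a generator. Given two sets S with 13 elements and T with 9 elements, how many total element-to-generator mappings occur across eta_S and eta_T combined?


The unit eta_X: X -> U(F(X)) of the Free-Forgetful adjunction
maps each element of X to a generator of F(X). For X = S + T (disjoint
union in Set), |S + T| = |S| + |T|.
Total mappings = 13 + 9 = 22.

22


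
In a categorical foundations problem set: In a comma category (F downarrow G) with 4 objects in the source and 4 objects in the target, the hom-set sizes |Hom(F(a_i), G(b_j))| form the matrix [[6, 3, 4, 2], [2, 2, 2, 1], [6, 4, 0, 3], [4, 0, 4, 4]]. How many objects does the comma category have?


Objects of (F downarrow G) are triples (a, b, h: F(a)->G(b)).
The count equals the sum of all entries in the hom-matrix.
sum(row 0) = 15
sum(row 1) = 7
sum(row 2) = 13
sum(row 3) = 12
Grand total = 47

47


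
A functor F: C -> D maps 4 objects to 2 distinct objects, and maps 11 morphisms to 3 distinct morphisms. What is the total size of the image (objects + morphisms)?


The image of F consists of distinct objects and distinct morphisms.
|Im(F)| on objects = 2
|Im(F)| on morphisms = 3
Total image cardinality = 2 + 3 = 5

5


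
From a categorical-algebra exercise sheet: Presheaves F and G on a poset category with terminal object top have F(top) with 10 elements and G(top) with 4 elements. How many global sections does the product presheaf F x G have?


Global sections of a presheaf on a poset with terminal top satisfy
Gamma(H) ~ H(top). Presheaves admit pointwise products, so
(F x G)(top) = F(top) x G(top) (Cartesian product).
|Gamma(F x G)| = |F(top)| * |G(top)| = 10 * 4 = 40.

40


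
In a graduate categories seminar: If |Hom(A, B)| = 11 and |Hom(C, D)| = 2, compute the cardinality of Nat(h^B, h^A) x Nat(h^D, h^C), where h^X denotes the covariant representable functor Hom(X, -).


By the Yoneda lemma, Nat(h^B, h^A) is isomorphic to Hom(A, B),
so |Nat(h^B, h^A)| = |Hom(A, B)| and |Nat(h^D, h^C)| = |Hom(C, D)|.
|Hom(A, B)| = 11, |Hom(C, D)| = 2.
|Nat(h^B, h^A) x Nat(h^D, h^C)| = 11 * 2 = 22

22


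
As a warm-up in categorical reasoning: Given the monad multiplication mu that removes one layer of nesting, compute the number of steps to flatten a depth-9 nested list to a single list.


Each application of mu: T^2 -> T removes one layer of nesting.
Starting at depth 9 (i.e., T^9(X)), we need to reach T(X).
Number of mu applications = 9 - 1 = 8

8


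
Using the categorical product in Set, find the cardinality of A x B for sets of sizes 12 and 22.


In Set, the product A x B is the Cartesian product.
By the universal property, |A x B| = |A| * |B|.
|A x B| = 12 * 22 = 264

264


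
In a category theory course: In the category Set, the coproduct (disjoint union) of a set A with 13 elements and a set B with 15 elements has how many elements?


In Set, the coproduct A + B is the disjoint union.
|A + B| = |A| + |B| = 13 + 15 = 28

28


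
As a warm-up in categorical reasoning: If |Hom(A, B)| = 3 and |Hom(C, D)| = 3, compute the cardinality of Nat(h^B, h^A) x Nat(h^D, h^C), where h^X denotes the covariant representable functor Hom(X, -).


By the Yoneda lemma, Nat(h^B, h^A) is isomorphic to Hom(A, B),
so |Nat(h^B, h^A)| = |Hom(A, B)| and |Nat(h^D, h^C)| = |Hom(C, D)|.
|Hom(A, B)| = 3, |Hom(C, D)| = 3.
|Nat(h^B, h^A) x Nat(h^D, h^C)| = 3 * 3 = 9

9


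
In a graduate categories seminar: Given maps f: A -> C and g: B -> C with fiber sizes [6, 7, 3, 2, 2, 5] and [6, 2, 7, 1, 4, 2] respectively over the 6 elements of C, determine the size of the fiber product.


The pullback A x_C B consists of pairs (a, b) with f(a) = g(b).
For each element c in C, the fiber product has |f^-1(c)| * |g^-1(c)| elements.
Summing over C: 6 * 6 + 7 * 2 + 3 * 7 + 2 * 1 + 2 * 4 + 5 * 2
= 36 + 14 + 21 + 2 + 8 + 10 = 91

91


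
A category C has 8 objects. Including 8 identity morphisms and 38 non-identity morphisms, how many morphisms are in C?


Each object has an identity morphism, giving 8 identities.
Adding the 38 non-identity morphisms:
Total = 8 + 38 = 46

46


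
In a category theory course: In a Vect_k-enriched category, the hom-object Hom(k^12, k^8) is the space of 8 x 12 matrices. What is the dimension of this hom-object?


In Vect-enriched categories, Hom(k^n, k^m) is the space of m x n matrices.
dim(Hom(k^12, k^8)) = 8 * 12 = 96

96


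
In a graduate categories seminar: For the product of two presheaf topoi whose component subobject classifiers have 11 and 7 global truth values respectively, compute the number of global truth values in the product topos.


In a product of presheaf topoi E_1 x E_2, the subobject classifier
is Omega = Omega_1 x Omega_2 (componentwise), so
|Omega(top)| = |Omega_1(top_1)| * |Omega_2(top_2)|.
= 11 * 7 = 77.

77


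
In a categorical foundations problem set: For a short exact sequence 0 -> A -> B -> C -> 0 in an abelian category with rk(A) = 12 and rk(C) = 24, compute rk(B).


For a short exact sequence 0 -> A -> B -> C -> 0,
rank is additive: rank(B) = rank(A) + rank(C).
rank(B) = 12 + 24 = 36

36


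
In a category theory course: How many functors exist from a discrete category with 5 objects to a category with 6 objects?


A functor from a discrete category C to D is determined by
where each object maps. Each of the 5 objects of C can map
to any of the 6 objects of D independently.
Number of functors = 6^5 = 7776

7776


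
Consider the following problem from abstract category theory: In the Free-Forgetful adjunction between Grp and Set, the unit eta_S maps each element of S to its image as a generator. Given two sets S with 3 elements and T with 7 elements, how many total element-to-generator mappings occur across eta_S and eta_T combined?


The unit eta_X: X -> U(F(X)) of the Free-Forgetful adjunction
maps each element of X to a generator of F(X). For X = S + T (disjoint
union in Set), |S + T| = |S| + |T|.
Total mappings = 3 + 7 = 10.

10


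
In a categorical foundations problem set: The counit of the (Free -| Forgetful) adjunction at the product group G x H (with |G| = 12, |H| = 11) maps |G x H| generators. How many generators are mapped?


The counit epsilon_K: F(U(K)) -> K of the Free-Forgetful adjunction
maps |K| generators of F(U(K)) into K. For K = G x H (the product group),
|G x H| = |G| * |H|.
Total generators mapped = 12 * 11 = 132.

132


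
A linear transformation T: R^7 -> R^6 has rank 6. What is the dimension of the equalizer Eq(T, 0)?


The equalizer of f and the zero map is ker(f).
By the rank-nullity theorem: dim(ker(f)) = dim(domain) - rank(f).
dim(ker(f)) = 7 - 6 = 1

1


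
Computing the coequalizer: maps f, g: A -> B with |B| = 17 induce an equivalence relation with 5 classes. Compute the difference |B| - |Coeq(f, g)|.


The coequalizer Coeq(f, g) = B / ~ has one element per equivalence class.
|B| = 17, |Coeq(f, g)| = 5.
|B| - |Coeq(f, g)| = 17 - 5 = 12.

12


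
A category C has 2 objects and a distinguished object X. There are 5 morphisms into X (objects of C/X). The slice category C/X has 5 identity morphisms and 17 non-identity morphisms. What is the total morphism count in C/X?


In the slice category C/X, objects are morphisms to X.
Identity morphisms: 5 (one per object of C/X).
Non-identity morphisms: 17.
Total = 5 + 17 = 22

22


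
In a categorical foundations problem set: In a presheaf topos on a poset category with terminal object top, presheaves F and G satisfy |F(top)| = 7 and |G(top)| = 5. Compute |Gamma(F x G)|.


Global sections of a presheaf on a poset with terminal top satisfy
Gamma(H) ~ H(top). Presheaves admit pointwise products, so
(F x G)(top) = F(top) x G(top) (Cartesian product).
|Gamma(F x G)| = |F(top)| * |G(top)| = 7 * 5 = 35.

35


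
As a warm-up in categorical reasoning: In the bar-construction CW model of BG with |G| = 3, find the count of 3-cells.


In the bar-construction CW model of BG, the n-cells are indexed by
n-tuples [g_1|...|g_n] of non-identity elements of G (degenerate
simplices with some g_i = e do not contribute cells), so there are
(|G| - 1)^n n-cells.
For dim = 3 with |G| = 3:
cells = (3 - 1)^3 = 2^3 = 8

8


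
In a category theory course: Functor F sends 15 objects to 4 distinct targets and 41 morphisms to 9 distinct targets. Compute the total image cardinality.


The image of F consists of distinct objects and distinct morphisms.
|Im(F)| on objects = 4
|Im(F)| on morphisms = 9
Total image cardinality = 4 + 9 = 13

13


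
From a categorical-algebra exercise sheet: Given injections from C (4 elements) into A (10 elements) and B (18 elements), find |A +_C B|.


The pushout A +_C B identifies the images of C in A and B.
|A +_C B| = |A| + |B| - |C| (for injections).
= 10 + 18 - 4 = 24

24


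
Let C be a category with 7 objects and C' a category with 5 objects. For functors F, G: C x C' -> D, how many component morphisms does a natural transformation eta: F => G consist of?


A natural transformation eta: F => G assigns one component morphism per
object of the domain category.
The domain is the product category C x C', so
|Ob(C x C')| = |Ob(C)| * |Ob(C')| = 7 * 5 = 35.
Therefore eta has 35 component morphisms.

35


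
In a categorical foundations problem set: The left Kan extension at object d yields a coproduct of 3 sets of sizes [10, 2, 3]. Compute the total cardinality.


Pointwise, the left Kan extension (Lan_F H)(d) is the colimit, indexed
by the comma category (F downarrow d), of H composed with the
projection (F downarrow d) -> C. Here that colimit is given
as a coproduct (disjoint union) of sets, so its cardinality is the
sum of the sizes of the summands.
Coproduct of sets with sizes: 10 + 2 + 3
= 15

15


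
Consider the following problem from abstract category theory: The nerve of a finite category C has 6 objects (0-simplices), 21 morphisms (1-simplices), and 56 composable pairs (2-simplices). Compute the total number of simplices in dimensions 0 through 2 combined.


The 2-skeleton of the nerve N(C) consists of simplices in dimensions 0, 1, 2:
  |N(C)_0| = 6 (objects)
  |N(C)_1| = 21 (morphisms)
  |N(C)_2| = 56 (composable pairs)
Total = 6 + 21 + 56 = 83

83


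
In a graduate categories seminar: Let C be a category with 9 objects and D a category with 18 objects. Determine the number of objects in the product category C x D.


The product category C x D has objects that are pairs (c, d).
Number of pairs = |Ob(C)| * |Ob(D)| = 9 * 18 = 162

162


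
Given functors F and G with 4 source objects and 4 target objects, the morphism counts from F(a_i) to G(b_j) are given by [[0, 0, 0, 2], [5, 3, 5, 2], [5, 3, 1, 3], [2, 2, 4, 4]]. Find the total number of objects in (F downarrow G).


Objects of (F downarrow G) are triples (a, b, h: F(a)->G(b)).
The count equals the sum of all entries in the hom-matrix.
sum(row 0) = 2
sum(row 1) = 15
sum(row 2) = 12
sum(row 3) = 12
Grand total = 41

41


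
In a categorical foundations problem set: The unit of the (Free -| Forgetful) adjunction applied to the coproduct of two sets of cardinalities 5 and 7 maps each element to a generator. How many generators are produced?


The unit eta_X: X -> U(F(X)) of the Free-Forgetful adjunction
maps each element of X to a generator of F(X). For X = S + T (disjoint
union in Set), |S + T| = |S| + |T|.
Total mappings = 5 + 7 = 12.

12


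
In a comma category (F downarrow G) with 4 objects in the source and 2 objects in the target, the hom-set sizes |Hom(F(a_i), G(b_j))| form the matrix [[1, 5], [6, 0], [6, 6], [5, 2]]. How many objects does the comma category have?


Objects of (F downarrow G) are triples (a, b, h: F(a)->G(b)).
The count equals the sum of all entries in the hom-matrix.
sum(row 0) = 6
sum(row 1) = 6
sum(row 2) = 12
sum(row 3) = 7
Grand total = 31

31


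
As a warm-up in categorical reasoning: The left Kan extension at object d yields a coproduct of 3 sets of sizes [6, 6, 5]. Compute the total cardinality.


Pointwise, the left Kan extension (Lan_F H)(d) is the colimit, indexed
by the comma category (F downarrow d), of H composed with the
projection (F downarrow d) -> C. Here that colimit is given
as a coproduct (disjoint union) of sets, so its cardinality is the
sum of the sizes of the summands.
Coproduct of sets with sizes: 6 + 6 + 5
= 17

17


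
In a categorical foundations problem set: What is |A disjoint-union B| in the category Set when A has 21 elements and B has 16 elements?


In Set, the coproduct A + B is the disjoint union.
|A + B| = |A| + |B| = 21 + 16 = 37

37


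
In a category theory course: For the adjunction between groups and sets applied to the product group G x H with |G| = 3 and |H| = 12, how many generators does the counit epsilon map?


The counit epsilon_K: F(U(K)) -> K of the Free-Forgetful adjunction
maps |K| generators of F(U(K)) into K. For K = G x H (the product group),
|G x H| = |G| * |H|.
Total generators mapped = 3 * 12 = 36.

36


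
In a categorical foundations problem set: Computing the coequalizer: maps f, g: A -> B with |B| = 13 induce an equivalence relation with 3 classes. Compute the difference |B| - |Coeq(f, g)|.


The coequalizer Coeq(f, g) = B / ~ has one element per equivalence class.
|B| = 13, |Coeq(f, g)| = 3.
|B| - |Coeq(f, g)| = 13 - 3 = 10.

10


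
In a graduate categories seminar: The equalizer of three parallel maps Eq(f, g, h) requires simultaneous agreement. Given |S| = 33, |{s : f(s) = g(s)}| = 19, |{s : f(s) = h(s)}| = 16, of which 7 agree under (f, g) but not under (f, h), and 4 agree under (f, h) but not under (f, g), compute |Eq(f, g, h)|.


Eq(f, g, h) is the triple-agreement set: points in S where all three
maps take the same value. Using inclusion-exclusion on the pairwise data:
Pair (f, g) agrees on 19 points; pair (f, h) on 16 points.
Points agreeing under (f, g) but not (f, h) = 7; under (f, h) but not (f, g) = 4.
Triple-agreement = agreement-in-(f, g) minus points that agree under (f, g) but not (f, h):
|Eq(f, g, h)| = 19 - 7 = 12
(cross-check via (f, h): 16 - 4 = 12.)

12


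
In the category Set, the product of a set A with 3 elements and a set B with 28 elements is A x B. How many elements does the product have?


In Set, the product A x B is the Cartesian product.
By the universal property, |A x B| = |A| * |B|.
|A x B| = 3 * 28 = 84

84


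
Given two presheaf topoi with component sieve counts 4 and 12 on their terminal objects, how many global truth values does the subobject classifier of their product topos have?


In a product of presheaf topoi E_1 x E_2, the subobject classifier
is Omega = Omega_1 x Omega_2 (componentwise), so
|Omega(top)| = |Omega_1(top_1)| * |Omega_2(top_2)|.
= 4 * 12 = 48.

48


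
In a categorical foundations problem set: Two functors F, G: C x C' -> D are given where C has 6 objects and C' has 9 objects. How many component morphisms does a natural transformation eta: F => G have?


A natural transformation eta: F => G assigns one component morphism per
object of the domain category.
The domain is the product category C x C', so
|Ob(C x C')| = |Ob(C)| * |Ob(C')| = 6 * 9 = 54.
Therefore eta has 54 component morphisms.

54


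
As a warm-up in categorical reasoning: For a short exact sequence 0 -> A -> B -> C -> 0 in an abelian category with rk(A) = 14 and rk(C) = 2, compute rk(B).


For a short exact sequence 0 -> A -> B -> C -> 0,
rank is additive: rank(B) = rank(A) + rank(C).
rank(B) = 14 + 2 = 16

16


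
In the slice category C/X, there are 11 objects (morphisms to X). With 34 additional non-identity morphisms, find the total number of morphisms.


In the slice category C/X, objects are morphisms to X.
Identity morphisms: 11 (one per object of C/X).
Non-identity morphisms: 34.
Total = 11 + 34 = 45

45


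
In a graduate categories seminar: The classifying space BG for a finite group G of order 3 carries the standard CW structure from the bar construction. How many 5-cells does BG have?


In the bar-construction CW model of BG, the n-cells are indexed by
n-tuples [g_1|...|g_n] of non-identity elements of G (degenerate
simplices with some g_i = e do not contribute cells), so there are
(|G| - 1)^n n-cells.
For dim = 5 with |G| = 3:
cells = (3 - 1)^5 = 2^5 = 32

32


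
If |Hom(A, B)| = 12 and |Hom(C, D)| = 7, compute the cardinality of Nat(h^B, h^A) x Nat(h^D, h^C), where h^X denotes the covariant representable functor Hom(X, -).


By the Yoneda lemma, Nat(h^B, h^A) is isomorphic to Hom(A, B),
so |Nat(h^B, h^A)| = |Hom(A, B)| and |Nat(h^D, h^C)| = |Hom(C, D)|.
|Hom(A, B)| = 12, |Hom(C, D)| = 7.
|Nat(h^B, h^A) x Nat(h^D, h^C)| = 12 * 7 = 84

84


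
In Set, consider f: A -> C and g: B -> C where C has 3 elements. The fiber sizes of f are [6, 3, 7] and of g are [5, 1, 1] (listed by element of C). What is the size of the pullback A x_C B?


The pullback A x_C B consists of pairs (a, b) with f(a) = g(b).
For each element c in C, the fiber product has |f^-1(c)| * |g^-1(c)| elements.
Summing over C: 6 * 5 + 3 * 1 + 7 * 1
= 30 + 3 + 7 = 40

40


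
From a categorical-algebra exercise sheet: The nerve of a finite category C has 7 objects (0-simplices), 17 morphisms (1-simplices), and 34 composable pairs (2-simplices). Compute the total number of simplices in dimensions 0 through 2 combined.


The 2-skeleton of the nerve N(C) consists of simplices in dimensions 0, 1, 2:
  |N(C)_0| = 7 (objects)
  |N(C)_1| = 17 (morphisms)
  |N(C)_2| = 34 (composable pairs)
Total = 7 + 17 + 34 = 58

58


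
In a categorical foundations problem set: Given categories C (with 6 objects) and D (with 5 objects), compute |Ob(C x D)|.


The product category C x D has objects that are pairs (c, d).
Number of pairs = |Ob(C)| * |Ob(D)| = 6 * 5 = 30

30


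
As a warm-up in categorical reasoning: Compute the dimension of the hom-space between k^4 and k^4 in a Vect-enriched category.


In Vect-enriched categories, Hom(k^n, k^m) is the space of m x n matrices.
dim(Hom(k^4, k^4)) = 4 * 4 = 16

16


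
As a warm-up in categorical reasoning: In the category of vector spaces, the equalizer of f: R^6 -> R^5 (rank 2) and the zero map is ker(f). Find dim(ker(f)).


The equalizer of f and the zero map is ker(f).
By the rank-nullity theorem: dim(ker(f)) = dim(domain) - rank(f).
dim(ker(f)) = 6 - 2 = 4

4


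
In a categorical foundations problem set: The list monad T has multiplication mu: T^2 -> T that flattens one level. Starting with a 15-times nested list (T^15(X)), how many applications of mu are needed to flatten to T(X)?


Each application of mu: T^2 -> T removes one layer of nesting.
Starting at depth 15 (i.e., T^15(X)), we need to reach T(X).
Number of mu applications = 15 - 1 = 14

14


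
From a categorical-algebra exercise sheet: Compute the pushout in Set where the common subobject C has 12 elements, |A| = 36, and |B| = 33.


The pushout A +_C B identifies the images of C in A and B.
|A +_C B| = |A| + |B| - |C| (for injections).
= 36 + 33 - 12 = 57

57


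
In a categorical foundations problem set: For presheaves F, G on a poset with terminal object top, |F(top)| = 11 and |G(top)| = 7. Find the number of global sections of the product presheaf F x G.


Global sections of a presheaf on a poset with terminal top satisfy
Gamma(H) ~ H(top). Presheaves admit pointwise products, so
(F x G)(top) = F(top) x G(top) (Cartesian product).
|Gamma(F x G)| = |F(top)| * |G(top)| = 11 * 7 = 77.

77


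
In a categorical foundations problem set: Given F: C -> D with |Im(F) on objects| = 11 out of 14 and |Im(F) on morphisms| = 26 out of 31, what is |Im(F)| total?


The image of F consists of distinct objects and distinct morphisms.
|Im(F)| on objects = 11
|Im(F)| on morphisms = 26
Total image cardinality = 11 + 26 = 37

37


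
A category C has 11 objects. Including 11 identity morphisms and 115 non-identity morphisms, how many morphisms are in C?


Each object has an identity morphism, giving 11 identities.
Adding the 115 non-identity morphisms:
Total = 11 + 115 = 126

126


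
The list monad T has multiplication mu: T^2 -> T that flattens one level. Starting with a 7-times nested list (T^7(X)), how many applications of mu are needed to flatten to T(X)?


Each application of mu: T^2 -> T removes one layer of nesting.
Starting at depth 7 (i.e., T^7(X)), we need to reach T(X).
Number of mu applications = 7 - 1 = 6

6


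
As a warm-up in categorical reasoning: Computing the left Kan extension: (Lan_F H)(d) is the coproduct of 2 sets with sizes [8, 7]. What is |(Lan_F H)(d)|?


Pointwise, the left Kan extension (Lan_F H)(d) is the colimit, indexed
by the comma category (F downarrow d), of H composed with the
projection (F downarrow d) -> C. Here that colimit is given
as a coproduct (disjoint union) of sets, so its cardinality is the
sum of the sizes of the summands.
Coproduct of sets with sizes: 8 + 7
= 15

15


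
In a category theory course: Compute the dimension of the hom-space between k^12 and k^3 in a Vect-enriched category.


In Vect-enriched categories, Hom(k^n, k^m) is the space of m x n matrices.
dim(Hom(k^12, k^3)) = 3 * 12 = 36

36


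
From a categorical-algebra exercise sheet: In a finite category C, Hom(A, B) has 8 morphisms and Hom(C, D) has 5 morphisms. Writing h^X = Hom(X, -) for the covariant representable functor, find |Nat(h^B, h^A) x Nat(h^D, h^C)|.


By the Yoneda lemma, Nat(h^B, h^A) is isomorphic to Hom(A, B),
so |Nat(h^B, h^A)| = |Hom(A, B)| and |Nat(h^D, h^C)| = |Hom(C, D)|.
|Hom(A, B)| = 8, |Hom(C, D)| = 5.
|Nat(h^B, h^A) x Nat(h^D, h^C)| = 8 * 5 = 40

40


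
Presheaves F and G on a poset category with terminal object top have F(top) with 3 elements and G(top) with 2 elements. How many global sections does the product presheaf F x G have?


Global sections of a presheaf on a poset with terminal top satisfy
Gamma(H) ~ H(top). Presheaves admit pointwise products, so
(F x G)(top) = F(top) x G(top) (Cartesian product).
|Gamma(F x G)| = |F(top)| * |G(top)| = 3 * 2 = 6.

6


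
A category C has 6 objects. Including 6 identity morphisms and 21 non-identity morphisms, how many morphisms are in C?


Each object has an identity morphism, giving 6 identities.
Adding the 21 non-identity morphisms:
Total = 6 + 21 = 27

27


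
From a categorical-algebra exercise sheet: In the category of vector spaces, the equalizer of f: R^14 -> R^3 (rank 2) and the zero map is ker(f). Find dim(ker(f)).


The equalizer of f and the zero map is ker(f).
By the rank-nullity theorem: dim(ker(f)) = dim(domain) - rank(f).
dim(ker(f)) = 14 - 2 = 12

12


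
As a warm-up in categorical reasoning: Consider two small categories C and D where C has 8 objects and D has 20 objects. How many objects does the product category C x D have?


The product category C x D has objects that are pairs (c, d).
Number of pairs = |Ob(C)| * |Ob(D)| = 8 * 20 = 160

160


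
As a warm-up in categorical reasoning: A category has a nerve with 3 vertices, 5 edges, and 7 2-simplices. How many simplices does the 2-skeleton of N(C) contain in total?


The 2-skeleton of the nerve N(C) consists of simplices in dimensions 0, 1, 2:
  |N(C)_0| = 3 (objects)
  |N(C)_1| = 5 (morphisms)
  |N(C)_2| = 7 (composable pairs)
Total = 3 + 5 + 7 = 15

15


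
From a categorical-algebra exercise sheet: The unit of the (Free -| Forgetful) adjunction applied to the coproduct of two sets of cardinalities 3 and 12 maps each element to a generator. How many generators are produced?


The unit eta_X: X -> U(F(X)) of the Free-Forgetful adjunction
maps each element of X to a generator of F(X). For X = S + T (disjoint
union in Set), |S + T| = |S| + |T|.
Total mappings = 3 + 12 = 15.

15


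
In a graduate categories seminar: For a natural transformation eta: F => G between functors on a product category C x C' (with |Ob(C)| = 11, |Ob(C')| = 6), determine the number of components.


A natural transformation eta: F => G assigns one component morphism per
object of the domain category.
The domain is the product category C x C', so
|Ob(C x C')| = |Ob(C)| * |Ob(C')| = 11 * 6 = 66.
Therefore eta has 66 component morphisms.

66


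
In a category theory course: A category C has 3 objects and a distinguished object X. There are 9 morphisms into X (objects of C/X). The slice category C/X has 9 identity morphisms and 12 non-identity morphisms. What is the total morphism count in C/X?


In the slice category C/X, objects are morphisms to X.
Identity morphisms: 9 (one per object of C/X).
Non-identity morphisms: 12.
Total = 9 + 12 = 21

21


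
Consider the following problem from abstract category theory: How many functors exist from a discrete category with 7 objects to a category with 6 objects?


A functor from a discrete category C to D is determined by
where each object maps. Each of the 7 objects of C can map
to any of the 6 objects of D independently.
Number of functors = 6^7 = 279936

279936


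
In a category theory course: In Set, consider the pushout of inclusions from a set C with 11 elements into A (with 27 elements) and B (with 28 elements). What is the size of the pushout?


The pushout A +_C B identifies the images of C in A and B.
|A +_C B| = |A| + |B| - |C| (for injections).
= 27 + 28 - 11 = 44

44


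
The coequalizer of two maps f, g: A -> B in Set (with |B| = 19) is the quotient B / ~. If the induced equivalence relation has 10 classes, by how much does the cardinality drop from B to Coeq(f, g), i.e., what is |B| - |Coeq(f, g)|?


The coequalizer Coeq(f, g) = B / ~ has one element per equivalence class.
|B| = 19, |Coeq(f, g)| = 10.
|B| - |Coeq(f, g)| = 19 - 10 = 9.

9


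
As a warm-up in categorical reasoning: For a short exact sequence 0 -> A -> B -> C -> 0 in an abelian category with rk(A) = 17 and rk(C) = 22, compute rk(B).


For a short exact sequence 0 -> A -> B -> C -> 0,
rank is additive: rank(B) = rank(A) + rank(C).
rank(B) = 17 + 22 = 39

39


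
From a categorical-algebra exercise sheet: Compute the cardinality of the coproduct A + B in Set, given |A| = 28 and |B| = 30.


In Set, the coproduct A + B is the disjoint union.
|A + B| = |A| + |B| = 28 + 30 = 58

58


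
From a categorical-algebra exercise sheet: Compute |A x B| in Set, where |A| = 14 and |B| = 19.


In Set, the product A x B is the Cartesian product.
By the universal property, |A x B| = |A| * |B|.
|A x B| = 14 * 19 = 266

266


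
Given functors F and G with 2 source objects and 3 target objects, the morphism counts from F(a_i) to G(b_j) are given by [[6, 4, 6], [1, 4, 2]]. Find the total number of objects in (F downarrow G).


Objects of (F downarrow G) are triples (a, b, h: F(a)->G(b)).
The count equals the sum of all entries in the hom-matrix.
sum(row 0) = 16
sum(row 1) = 7
Grand total = 23

23


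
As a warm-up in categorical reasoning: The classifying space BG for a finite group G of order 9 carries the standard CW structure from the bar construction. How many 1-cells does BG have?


In the bar-construction CW model of BG, the n-cells are indexed by
n-tuples [g_1|...|g_n] of non-identity elements of G (degenerate
simplices with some g_i = e do not contribute cells), so there are
(|G| - 1)^n n-cells.
For dim = 1 with |G| = 9:
cells = (9 - 1)^1 = 8^1 = 8

8


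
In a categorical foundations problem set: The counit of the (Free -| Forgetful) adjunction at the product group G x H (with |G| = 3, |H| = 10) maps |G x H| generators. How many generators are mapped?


The counit epsilon_K: F(U(K)) -> K of the Free-Forgetful adjunction
maps |K| generators of F(U(K)) into K. For K = G x H (the product group),
|G x H| = |G| * |H|.
Total generators mapped = 3 * 10 = 30.

30


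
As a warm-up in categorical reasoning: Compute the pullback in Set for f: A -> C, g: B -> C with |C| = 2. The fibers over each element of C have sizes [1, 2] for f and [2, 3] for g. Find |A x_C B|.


The pullback A x_C B consists of pairs (a, b) with f(a) = g(b).
For each element c in C, the fiber product has |f^-1(c)| * |g^-1(c)| elements.
Summing over C: 1 * 2 + 2 * 3
= 2 + 6 = 8

8


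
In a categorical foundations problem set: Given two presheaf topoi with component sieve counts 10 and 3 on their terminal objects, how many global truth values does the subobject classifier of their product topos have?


In a product of presheaf topoi E_1 x E_2, the subobject classifier
is Omega = Omega_1 x Omega_2 (componentwise), so
|Omega(top)| = |Omega_1(top_1)| * |Omega_2(top_2)|.
= 10 * 3 = 30.

30


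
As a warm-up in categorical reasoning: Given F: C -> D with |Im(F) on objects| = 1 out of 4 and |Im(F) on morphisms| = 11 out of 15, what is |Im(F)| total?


The image of F consists of distinct objects and distinct morphisms.
|Im(F)| on objects = 1
|Im(F)| on morphisms = 11
Total image cardinality = 1 + 11 = 12

12


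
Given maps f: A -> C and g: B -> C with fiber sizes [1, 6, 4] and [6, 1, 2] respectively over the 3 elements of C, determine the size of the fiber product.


The pullback A x_C B consists of pairs (a, b) with f(a) = g(b).
For each element c in C, the fiber product has |f^-1(c)| * |g^-1(c)| elements.
Summing over C: 1 * 6 + 6 * 1 + 4 * 2
= 6 + 6 + 8 = 20

20


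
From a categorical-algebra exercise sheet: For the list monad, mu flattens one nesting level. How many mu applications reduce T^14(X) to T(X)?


Each application of mu: T^2 -> T removes one layer of nesting.
Starting at depth 14 (i.e., T^14(X)), we need to reach T(X).
Number of mu applications = 14 - 1 = 13

13


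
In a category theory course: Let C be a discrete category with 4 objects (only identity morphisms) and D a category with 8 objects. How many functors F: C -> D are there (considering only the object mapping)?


A functor from a discrete category C to D is determined by
where each object maps. Each of the 4 objects of C can map
to any of the 8 objects of D independently.
Number of functors = 8^4 = 4096

4096


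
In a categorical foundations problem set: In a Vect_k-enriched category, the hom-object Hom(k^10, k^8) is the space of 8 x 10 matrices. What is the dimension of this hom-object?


In Vect-enriched categories, Hom(k^n, k^m) is the space of m x n matrices.
dim(Hom(k^10, k^8)) = 8 * 10 = 80

80


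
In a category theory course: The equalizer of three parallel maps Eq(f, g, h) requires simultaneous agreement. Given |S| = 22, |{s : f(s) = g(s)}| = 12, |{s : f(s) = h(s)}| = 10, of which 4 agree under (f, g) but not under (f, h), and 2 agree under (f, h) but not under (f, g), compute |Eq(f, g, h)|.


Eq(f, g, h) is the triple-agreement set: points in S where all three
maps take the same value. Using inclusion-exclusion on the pairwise data:
Pair (f, g) agrees on 12 points; pair (f, h) on 10 points.
Points agreeing under (f, g) but not (f, h) = 4; under (f, h) but not (f, g) = 2.
Triple-agreement = agreement-in-(f, g) minus points that agree under (f, g) but not (f, h):
|Eq(f, g, h)| = 12 - 4 = 8
(cross-check via (f, h): 10 - 2 = 8.)

8


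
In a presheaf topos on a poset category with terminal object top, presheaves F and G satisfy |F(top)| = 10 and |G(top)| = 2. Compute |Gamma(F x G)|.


Global sections of a presheaf on a poset with terminal top satisfy
Gamma(H) ~ H(top). Presheaves admit pointwise products, so
(F x G)(top) = F(top) x G(top) (Cartesian product).
|Gamma(F x G)| = |F(top)| * |G(top)| = 10 * 2 = 20.

20


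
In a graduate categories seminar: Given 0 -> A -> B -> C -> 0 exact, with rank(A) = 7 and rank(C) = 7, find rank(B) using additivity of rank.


For a short exact sequence 0 -> A -> B -> C -> 0,
rank is additive: rank(B) = rank(A) + rank(C).
rank(B) = 7 + 7 = 14

14


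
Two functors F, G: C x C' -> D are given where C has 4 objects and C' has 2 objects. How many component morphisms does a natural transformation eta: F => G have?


A natural transformation eta: F => G assigns one component morphism per
object of the domain category.
The domain is the product category C x C', so
|Ob(C x C')| = |Ob(C)| * |Ob(C')| = 4 * 2 = 8.
Therefore eta has 8 component morphisms.

8


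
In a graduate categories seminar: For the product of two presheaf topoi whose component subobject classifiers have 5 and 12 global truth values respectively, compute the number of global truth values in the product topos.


In a product of presheaf topoi E_1 x E_2, the subobject classifier
is Omega = Omega_1 x Omega_2 (componentwise), so
|Omega(top)| = |Omega_1(top_1)| * |Omega_2(top_2)|.
= 5 * 12 = 60.

60


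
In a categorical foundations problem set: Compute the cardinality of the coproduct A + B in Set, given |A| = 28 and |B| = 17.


In Set, the coproduct A + B is the disjoint union.
|A + B| = |A| + |B| = 28 + 17 = 45

45


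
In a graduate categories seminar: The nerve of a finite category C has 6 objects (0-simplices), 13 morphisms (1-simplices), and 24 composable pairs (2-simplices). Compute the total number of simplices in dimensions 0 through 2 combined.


The 2-skeleton of the nerve N(C) consists of simplices in dimensions 0, 1, 2:
  |N(C)_0| = 6 (objects)
  |N(C)_1| = 13 (morphisms)
  |N(C)_2| = 24 (composable pairs)
Total = 6 + 13 + 24 = 43

43


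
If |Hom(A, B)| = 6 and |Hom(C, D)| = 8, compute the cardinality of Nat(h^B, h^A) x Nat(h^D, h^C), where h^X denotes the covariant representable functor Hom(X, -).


By the Yoneda lemma, Nat(h^B, h^A) is isomorphic to Hom(A, B),
so |Nat(h^B, h^A)| = |Hom(A, B)| and |Nat(h^D, h^C)| = |Hom(C, D)|.
|Hom(A, B)| = 6, |Hom(C, D)| = 8.
|Nat(h^B, h^A) x Nat(h^D, h^C)| = 6 * 8 = 48

48
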